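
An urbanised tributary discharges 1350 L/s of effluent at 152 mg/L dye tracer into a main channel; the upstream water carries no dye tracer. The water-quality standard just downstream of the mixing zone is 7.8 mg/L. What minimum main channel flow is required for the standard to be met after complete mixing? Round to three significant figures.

Set C_mix = 7.8: (Q·0 + 1350·152.0) / (Q + 1350) = 7.8
→ Q = 1350·(152.0 − 7.8)/(7.8 − 0) = 24960 L/s.

25000 L/s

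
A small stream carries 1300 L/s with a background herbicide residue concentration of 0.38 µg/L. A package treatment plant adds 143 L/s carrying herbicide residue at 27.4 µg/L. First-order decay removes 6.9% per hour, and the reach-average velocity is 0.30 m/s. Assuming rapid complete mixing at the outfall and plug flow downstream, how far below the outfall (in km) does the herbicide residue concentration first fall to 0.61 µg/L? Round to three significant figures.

Conservation of mass: C = (1300·0.3800 + 143.0·27.40) / 1443 = 4412/1443 = 3.058 µg/L.
6.9%/h lost → k = −ln(1 − 0.069) = 0.07150 h⁻¹.
Set 3.058·exp(−k·t) = 0.61 → t = ln(3.058/0.61)/k = 81170 s = 22.55 h.
Distance = v·t = 0.30·81170 = 24350 m = 24.35 km.

24.3 km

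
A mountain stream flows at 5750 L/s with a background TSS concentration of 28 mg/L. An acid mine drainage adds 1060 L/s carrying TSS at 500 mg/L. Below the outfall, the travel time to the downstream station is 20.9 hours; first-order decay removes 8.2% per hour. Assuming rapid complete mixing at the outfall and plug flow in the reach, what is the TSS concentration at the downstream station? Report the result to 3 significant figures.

17.0 mg/L

Conservation of mass: C = (5750·28.00 + 1060·500.0) / 6810 = 691000/6810 = 101.5 mg/L.
8.2%/h lost → k = −ln(1 − 0.082) = 0.08556 h⁻¹.
First-order decay: C = 101.5·exp(−k·t) = 101.5·0.1673 = 16.97 mg/L.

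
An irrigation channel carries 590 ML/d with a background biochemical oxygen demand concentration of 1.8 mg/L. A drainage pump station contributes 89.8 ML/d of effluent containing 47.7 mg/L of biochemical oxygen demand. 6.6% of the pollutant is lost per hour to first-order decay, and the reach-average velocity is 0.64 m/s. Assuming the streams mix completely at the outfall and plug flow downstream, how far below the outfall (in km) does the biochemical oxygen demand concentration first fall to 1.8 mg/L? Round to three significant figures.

49.8 km

Flow-weighted average: C = (590.0·1.800 + 89.80·47.70) / 679.8 = 5345/679.8 = 7.863 mg/L.
6.6%/h lost → k = −ln(1 − 0.066) = 0.06828 h⁻¹.
Set 7.863·exp(−k·t) = 1.8 → t = ln(7.863/1.8)/k = 77740 s = 21.59 h.
Distance = v·t = 0.64·77740 = 49750 m = 49.75 km.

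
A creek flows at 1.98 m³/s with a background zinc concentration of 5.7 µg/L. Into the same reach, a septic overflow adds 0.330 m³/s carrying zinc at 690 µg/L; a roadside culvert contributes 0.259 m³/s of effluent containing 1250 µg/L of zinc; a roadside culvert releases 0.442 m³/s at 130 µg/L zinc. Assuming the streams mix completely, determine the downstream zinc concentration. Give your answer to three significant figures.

Conservation of mass: C = (1.980·5.700 + 0.3300·690.0 + 0.2590·1250 + 0.4420·130.0) / 3.011 = 620.2/3.011 = 206.0 µg/L.

206 µg/L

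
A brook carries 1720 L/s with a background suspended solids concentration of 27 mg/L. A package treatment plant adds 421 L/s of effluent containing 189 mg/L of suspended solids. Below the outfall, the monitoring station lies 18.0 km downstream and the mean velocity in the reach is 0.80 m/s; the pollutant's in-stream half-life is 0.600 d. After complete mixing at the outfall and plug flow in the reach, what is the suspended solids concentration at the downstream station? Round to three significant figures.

43.6 mg/L

After mixing, C = (1720·27.00 + 421.0·189.0) / 2141 = 126000/2141 = 58.86 mg/L.
Travel time t = 18.0·1000 / 0.80 = 22500 s = 6.250 h.
Half-life 0.600 d → k = ln 2 / 0.600 = 1.155 d⁻¹.
First-order decay: C = 58.86·exp(−k·t) = 58.86·0.7402 = 43.56 mg/L.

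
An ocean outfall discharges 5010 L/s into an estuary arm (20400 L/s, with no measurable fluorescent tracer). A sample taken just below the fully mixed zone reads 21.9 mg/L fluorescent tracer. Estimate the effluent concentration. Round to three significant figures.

Mass balance: 20400·0 + 5010·Cₑ = 25410·21.90
→ Cₑ = (25410·21.90 − 20400·0) / 5010 = 111.1 mg/L.

111 mg/L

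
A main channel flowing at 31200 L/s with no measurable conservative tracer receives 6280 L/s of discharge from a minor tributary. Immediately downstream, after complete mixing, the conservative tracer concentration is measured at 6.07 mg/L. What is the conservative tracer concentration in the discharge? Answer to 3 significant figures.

36.2 mg/L

Mass balance: 31200·0 + 6280·Cₑ = 37480·6.070
→ Cₑ = (37480·6.070 − 31200·0) / 6280 = 36.23 mg/L.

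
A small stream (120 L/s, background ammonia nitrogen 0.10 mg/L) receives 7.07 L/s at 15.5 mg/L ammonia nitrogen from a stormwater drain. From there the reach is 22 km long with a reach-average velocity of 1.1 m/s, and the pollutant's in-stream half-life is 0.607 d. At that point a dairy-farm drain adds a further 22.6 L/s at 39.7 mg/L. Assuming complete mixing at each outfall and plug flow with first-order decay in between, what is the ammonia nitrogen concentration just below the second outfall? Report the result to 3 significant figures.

Mass balance: C = (120.0·0.1000 + 7.070·15.50) / 127.1 = 121.6/127.1 = 0.9568 mg/L; combined flow 127.1 L/s.
Travel time t = 22·1000 / 1.1 = 20000 s = 5.556 h.
Half-life 0.607 d → k = ln 2 / 0.607 = 1.142 d⁻¹.
Applying C = C₀e^(−kt): 0.9568 × 0.7677 = 0.7346 mg/L.
Second outfall: C = (127.1·0.7346 + 22.60·39.70)/149.7 = 6.618 mg/L.

6.62 mg/L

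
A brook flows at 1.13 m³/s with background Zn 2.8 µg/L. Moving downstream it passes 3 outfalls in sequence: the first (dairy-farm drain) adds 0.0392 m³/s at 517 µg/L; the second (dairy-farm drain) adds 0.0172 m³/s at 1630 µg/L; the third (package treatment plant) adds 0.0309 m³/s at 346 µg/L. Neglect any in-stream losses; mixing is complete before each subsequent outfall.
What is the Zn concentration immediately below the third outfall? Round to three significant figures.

Outfall 1: combined Q = 1.169 m³/s; C = (1.130·2.800 + 0.03920·517.0)/1.169 = 20.04 µg/L.
Outfall 2: combined Q = 1.186 m³/s; C = (1.169·20.04 + 0.01720·1630)/1.186 = 43.38 µg/L.
Outfall 3: combined Q = 1.217 m³/s; C = (1.186·43.38 + 0.03090·346.0)/1.217 = 51.06 µg/L.

51.1 µg/L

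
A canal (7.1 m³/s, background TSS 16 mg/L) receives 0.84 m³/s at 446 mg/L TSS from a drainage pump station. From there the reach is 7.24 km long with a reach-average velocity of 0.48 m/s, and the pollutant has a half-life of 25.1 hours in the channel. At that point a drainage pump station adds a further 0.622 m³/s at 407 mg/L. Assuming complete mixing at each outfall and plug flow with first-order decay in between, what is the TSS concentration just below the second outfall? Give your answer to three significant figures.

Mass balance: C = (7.100·16.00 + 0.8400·446.0) / 7.940 = 488.2/7.940 = 61.49 mg/L; combined flow 7.940 m³/s.
Travel time t = 7.24·1000 / 0.48 = 15080 s = 4.190 h.
Half-life 25.1 h → k = ln 2 / 25.1 = 0.02762 h⁻¹ = 0.6628 d⁻¹.
First-order decay: C = 61.49·exp(−k·t) = 61.49·0.8907 = 54.77 mg/L.
At the second outfall, C = (7.940·54.77 + 0.6220·407.0) / (7.940 + 0.6220) = 80.36 mg/L.

80.4 mg/L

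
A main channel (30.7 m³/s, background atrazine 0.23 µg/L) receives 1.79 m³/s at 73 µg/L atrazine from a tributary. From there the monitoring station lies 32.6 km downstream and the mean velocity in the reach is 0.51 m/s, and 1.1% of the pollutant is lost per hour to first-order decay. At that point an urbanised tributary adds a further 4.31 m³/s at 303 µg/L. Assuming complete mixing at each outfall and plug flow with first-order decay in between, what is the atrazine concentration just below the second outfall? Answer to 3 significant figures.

38.6 µg/L

After mixing, C = (30.70·0.2300 + 1.790·73.00) / 32.49 = 137.7/32.49 = 4.239 µg/L; combined flow 32.49 m³/s.
Travel time t = 32.6·1000 / 0.51 = 63920 s = 17.76 h.
1.1%/h lost → k = −ln(1 − 0.011) = 0.01106 h⁻¹.
Decay over the reach: 4.239·exp(−kt) = 4.239·0.8217 = 3.483 µg/L.
At the second outfall, C = (32.49·3.483 + 4.310·303.0) / (32.49 + 4.310) = 38.56 µg/L.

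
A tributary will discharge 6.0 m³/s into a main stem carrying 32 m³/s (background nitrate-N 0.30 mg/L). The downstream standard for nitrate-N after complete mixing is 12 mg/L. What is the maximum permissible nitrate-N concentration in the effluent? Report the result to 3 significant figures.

At the limit, (Qr·Cr + Qe·Cₑ)/(Qr + Qe) = 12:
Cₑ = (38.00·12 − 32.00·0.3000) / 6.000 = 74.40 mg/L.

74.4 mg/L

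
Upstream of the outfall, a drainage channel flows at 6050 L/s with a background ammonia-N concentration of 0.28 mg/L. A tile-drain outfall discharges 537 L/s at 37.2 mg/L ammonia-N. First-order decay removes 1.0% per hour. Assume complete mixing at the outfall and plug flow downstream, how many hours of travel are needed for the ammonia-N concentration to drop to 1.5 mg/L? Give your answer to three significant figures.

After mixing, C = (6050·0.2800 + 537.0·37.20) / 6587 = 21670/6587 = 3.290 mg/L.
1.0%/h lost → k = −ln(1 − 0.01) = 0.01005 h⁻¹.
3.290·exp(−k·t) = 1.5 → t = ln(3.290/1.5)/k = 281300 s = 78.15 h.

78.1 h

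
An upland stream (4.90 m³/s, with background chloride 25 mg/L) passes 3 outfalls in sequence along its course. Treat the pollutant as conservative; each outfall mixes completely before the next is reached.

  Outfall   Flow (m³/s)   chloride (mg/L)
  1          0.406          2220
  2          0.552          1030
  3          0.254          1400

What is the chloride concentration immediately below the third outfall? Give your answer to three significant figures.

319 mg/L

Below outfall 1: Q → 5.306 m³/s, C = (4.900·25.00 + 0.4060·2220)/5.306 = 193.0 mg/L.
Below outfall 2: Q → 5.858 m³/s, C = (5.306·193.0 + 0.5520·1030)/5.858 = 271.8 mg/L.
Below outfall 3: Q → 6.112 m³/s, C = (5.858·271.8 + 0.2540·1400)/6.112 = 318.7 mg/L.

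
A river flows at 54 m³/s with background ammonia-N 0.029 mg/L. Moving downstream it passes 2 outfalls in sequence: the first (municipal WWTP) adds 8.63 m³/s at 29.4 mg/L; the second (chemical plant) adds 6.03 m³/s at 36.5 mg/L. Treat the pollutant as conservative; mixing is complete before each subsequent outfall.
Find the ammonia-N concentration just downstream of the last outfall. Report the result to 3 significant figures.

Below outfall 1: Q → 62.63 m³/s, C = (54.00·0.02900 + 8.630·29.40)/62.63 = 4.076 mg/L.
Below outfall 2: Q → 68.66 m³/s, C = (62.63·4.076 + 6.030·36.50)/68.66 = 6.924 mg/L.

6.92 mg/L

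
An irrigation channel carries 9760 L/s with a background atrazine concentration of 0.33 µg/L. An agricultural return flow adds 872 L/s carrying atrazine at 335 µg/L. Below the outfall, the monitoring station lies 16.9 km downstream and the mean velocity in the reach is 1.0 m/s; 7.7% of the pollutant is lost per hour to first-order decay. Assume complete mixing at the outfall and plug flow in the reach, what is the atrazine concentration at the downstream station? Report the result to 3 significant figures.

19.1 µg/L

After mixing, C = (9760·0.3300 + 872.0·335.0) / 10630 = 295300/10630 = 27.78 µg/L.
Travel time t = 16.9·1000 / 1.0 = 16900 s = 4.694 h.
7.7%/h lost → k = −ln(1 − 0.077) = 0.08013 h⁻¹.
Applying C = C₀e^(−kt): 27.78 × 0.6865 = 19.07 µg/L.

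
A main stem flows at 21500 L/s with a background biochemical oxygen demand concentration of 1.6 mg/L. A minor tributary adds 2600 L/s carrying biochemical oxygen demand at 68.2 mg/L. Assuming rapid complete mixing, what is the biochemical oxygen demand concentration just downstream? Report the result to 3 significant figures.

8.79 mg/L

After mixing, C = (21500·1.600 + 2600·68.20) / 24100 = 211700/24100 = 8.785 mg/L.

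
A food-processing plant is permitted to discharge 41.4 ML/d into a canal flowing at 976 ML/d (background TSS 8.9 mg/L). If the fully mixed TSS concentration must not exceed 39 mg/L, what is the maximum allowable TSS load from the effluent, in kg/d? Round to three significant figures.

31000 kg/d

Mass balance at the limit: 976.0·8.900 + 41.40·Cₑ = 1017·39 → Cₑ = 748.6 mg/L.
41.40 ML/d = 0.4792 m³/s. Load = 0.4792 m³/s × 748.6 g/m³ × 86 400 s/d = 30990 kg/d.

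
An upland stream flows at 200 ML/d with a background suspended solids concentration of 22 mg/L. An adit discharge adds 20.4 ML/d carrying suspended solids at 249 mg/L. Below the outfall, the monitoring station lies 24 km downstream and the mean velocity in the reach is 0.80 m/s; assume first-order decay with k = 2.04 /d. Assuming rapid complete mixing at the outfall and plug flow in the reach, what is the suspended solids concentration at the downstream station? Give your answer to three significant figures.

Mass balance: C = (200.0·22.00 + 20.40·249.0) / 220.4 = 9480/220.4 = 43.01 mg/L.
Travel time t = 24·1000 / 0.80 = 30000 s = 8.333 h.
First-order decay: C = 43.01·exp(−k·t) = 43.01·0.4925 = 21.18 mg/L.

21.2 mg/L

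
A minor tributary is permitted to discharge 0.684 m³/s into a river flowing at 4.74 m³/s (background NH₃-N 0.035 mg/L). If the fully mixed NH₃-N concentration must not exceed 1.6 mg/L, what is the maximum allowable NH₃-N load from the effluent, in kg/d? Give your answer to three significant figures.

735 kg/d

Mass balance at the limit: 4.740·0.03500 + 0.6840·Cₑ = 5.424·1.6 → Cₑ = 12.45 mg/L.
Load = 0.6840 m³/s × 12.45 g/m³ × 86 400 s/d = 735.5 kg/d.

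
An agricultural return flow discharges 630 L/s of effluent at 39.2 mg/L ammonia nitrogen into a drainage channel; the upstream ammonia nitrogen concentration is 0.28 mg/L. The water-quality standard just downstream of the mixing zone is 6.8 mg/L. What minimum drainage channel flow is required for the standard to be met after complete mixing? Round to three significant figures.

3130 L/s

Set C_mix = 6.8: (Q·0.2800 + 630.0·39.20) / (Q + 630.0) = 6.8
→ Q = 630.0·(39.20 − 6.8)/(6.8 − 0.2800) = 3131 L/s.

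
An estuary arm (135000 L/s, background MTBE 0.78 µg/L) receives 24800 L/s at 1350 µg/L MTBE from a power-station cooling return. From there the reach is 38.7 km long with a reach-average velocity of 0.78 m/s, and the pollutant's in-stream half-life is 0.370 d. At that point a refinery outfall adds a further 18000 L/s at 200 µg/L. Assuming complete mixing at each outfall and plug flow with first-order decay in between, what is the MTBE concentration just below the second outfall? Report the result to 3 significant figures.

After mixing, C = (135000·0.7800 + 24800·1350) / 159800 = 33590000/159800 = 210.2 µg/L; combined flow 159800 L/s.
Travel time t = 38.7·1000 / 0.78 = 49620 s = 13.78 h.
Half-life 0.370 d → k = ln 2 / 0.370 = 1.873 d⁻¹.
After decay, C = 210.2 × e^(−kt) = 210.2 × 0.3410 = 71.67 µg/L.
Second outfall: C = (159800·71.67 + 18000·200.0)/177800 = 84.67 µg/L.

84.7 µg/L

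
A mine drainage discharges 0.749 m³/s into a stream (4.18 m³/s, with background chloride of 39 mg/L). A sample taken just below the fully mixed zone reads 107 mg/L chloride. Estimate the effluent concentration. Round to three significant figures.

486 mg/L

Mass balance: 4.180·39.00 + 0.7490·Cₑ = 4.929·107.0
→ Cₑ = (4.929·107.0 − 4.180·39.00) / 0.7490 = 486.5 mg/L.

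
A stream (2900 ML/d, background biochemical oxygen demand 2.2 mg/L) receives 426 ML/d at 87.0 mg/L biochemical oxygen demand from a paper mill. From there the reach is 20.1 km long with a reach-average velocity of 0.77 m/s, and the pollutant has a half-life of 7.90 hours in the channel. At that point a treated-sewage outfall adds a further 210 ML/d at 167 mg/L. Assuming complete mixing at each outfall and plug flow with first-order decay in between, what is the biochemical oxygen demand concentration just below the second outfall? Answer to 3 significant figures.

Flow-weighted average: C = (2900·2.200 + 426.0·87.00) / 3326 = 43440/3326 = 13.06 mg/L; combined flow 3326 ML/d.
Travel time t = 20.1·1000 / 0.77 = 26100 s = 7.251 h.
Half-life 7.90 h → k = ln 2 / 7.90 = 0.08774 h⁻¹ = 2.106 d⁻¹.
Applying C = C₀e^(−kt): 13.06 × 0.5293 = 6.913 mg/L.
Second outfall: C = (3326·6.913 + 210.0·167.0)/3536 = 16.42 mg/L.

16.4 mg/L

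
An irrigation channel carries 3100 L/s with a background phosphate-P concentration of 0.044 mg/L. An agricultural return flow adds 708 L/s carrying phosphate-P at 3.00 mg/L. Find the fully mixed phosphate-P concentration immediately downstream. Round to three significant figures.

Mass balance: C = (3100·0.04400 + 708.0·3.000) / 3808 = 2260/3808 = 0.5936 mg/L.

0.594 mg/L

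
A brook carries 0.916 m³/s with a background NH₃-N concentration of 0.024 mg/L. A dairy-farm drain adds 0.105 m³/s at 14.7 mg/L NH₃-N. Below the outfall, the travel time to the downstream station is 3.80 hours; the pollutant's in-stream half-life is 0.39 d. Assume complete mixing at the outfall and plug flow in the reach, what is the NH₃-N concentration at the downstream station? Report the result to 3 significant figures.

1.16 mg/L

Conservation of mass: C = (0.9160·0.02400 + 0.1050·14.70) / 1.021 = 1.565/1.021 = 1.533 mg/L.
Half-life 0.39 d → k = ln 2 / 0.39 = 1.777 d⁻¹.
Decay over the reach: 1.533·exp(−kt) = 1.533·0.7547 = 1.157 mg/L.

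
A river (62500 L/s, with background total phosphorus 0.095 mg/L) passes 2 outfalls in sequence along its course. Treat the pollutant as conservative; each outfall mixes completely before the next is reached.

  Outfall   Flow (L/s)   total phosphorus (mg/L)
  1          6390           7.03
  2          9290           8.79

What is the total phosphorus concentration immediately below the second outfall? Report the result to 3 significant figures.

After outfall 1: Q = 62500 + 6390 = 68890 L/s; C = (62500·0.09500 + 6390·7.030)/68890 = 0.7383 mg/L.
After outfall 2: Q = 68890 + 9290 = 78180 L/s; C = (68890·0.7383 + 9290·8.790)/78180 = 1.695 mg/L.

1.70 mg/L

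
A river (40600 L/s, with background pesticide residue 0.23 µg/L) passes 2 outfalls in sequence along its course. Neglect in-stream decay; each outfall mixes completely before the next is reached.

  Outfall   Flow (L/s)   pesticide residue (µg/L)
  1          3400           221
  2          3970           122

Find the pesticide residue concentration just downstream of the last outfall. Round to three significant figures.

26.0 µg/L

Outfall 1: combined Q = 44000 L/s; C = (40600·0.2300 + 3400·221.0)/44000 = 17.29 µg/L.
Outfall 2: combined Q = 47970 L/s; C = (44000·17.29 + 3970·122.0)/47970 = 25.96 µg/L.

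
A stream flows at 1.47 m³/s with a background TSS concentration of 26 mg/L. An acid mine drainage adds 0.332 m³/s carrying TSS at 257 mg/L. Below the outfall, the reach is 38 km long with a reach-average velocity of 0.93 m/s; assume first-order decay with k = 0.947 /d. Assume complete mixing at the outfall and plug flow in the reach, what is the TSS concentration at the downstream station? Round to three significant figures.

43.8 mg/L

Conservation of mass: C = (1.470·26.00 + 0.3320·257.0) / 1.802 = 123.5/1.802 = 68.56 mg/L.
Travel time t = 38·1000 / 0.93 = 40860 s = 11.35 h.
After decay, C = 68.56 × e^(−kt) = 68.56 × 0.6390 = 43.81 mg/L.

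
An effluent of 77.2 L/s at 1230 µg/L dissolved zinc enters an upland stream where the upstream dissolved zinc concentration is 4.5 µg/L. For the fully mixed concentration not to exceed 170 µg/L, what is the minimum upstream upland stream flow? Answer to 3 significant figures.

Set C_mix = 170: (Q·4.500 + 77.20·1230) / (Q + 77.20) = 170
→ Q = 77.20·(1230 − 170)/(170 − 4.500) = 494.5 L/s.

494 L/s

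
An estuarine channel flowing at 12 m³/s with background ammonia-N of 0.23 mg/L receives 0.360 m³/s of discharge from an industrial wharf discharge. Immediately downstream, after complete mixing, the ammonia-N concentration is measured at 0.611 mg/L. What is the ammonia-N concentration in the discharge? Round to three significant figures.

13.3 mg/L

Mass balance: 12.00·0.2300 + 0.3600·Cₑ = 12.36·0.6110
→ Cₑ = (12.36·0.6110 − 12.00·0.2300) / 0.3600 = 13.31 mg/L.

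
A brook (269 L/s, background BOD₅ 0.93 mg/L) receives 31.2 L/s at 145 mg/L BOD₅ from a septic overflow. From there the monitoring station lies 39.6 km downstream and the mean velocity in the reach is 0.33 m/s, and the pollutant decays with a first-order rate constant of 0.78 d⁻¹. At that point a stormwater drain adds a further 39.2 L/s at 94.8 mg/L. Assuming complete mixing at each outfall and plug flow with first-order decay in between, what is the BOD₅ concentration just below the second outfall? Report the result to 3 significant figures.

15.7 mg/L

Flow-weighted average: C = (269.0·0.9300 + 31.20·145.0) / 300.2 = 4774/300.2 = 15.90 mg/L; combined flow 300.2 L/s.
Travel time t = 39.6·1000 / 0.33 = 120000 s = 33.33 h.
Applying C = C₀e^(−kt): 15.90 × 0.3385 = 5.383 mg/L.
At the second outfall, C = (300.2·5.383 + 39.20·94.80) / (300.2 + 39.20) = 15.71 mg/L.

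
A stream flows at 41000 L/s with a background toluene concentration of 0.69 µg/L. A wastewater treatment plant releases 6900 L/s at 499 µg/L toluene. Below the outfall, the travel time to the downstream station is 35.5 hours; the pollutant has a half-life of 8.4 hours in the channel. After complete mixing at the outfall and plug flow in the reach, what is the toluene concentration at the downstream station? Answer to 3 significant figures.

Flow-weighted average: C = (41000·0.6900 + 6900·499.0) / 47900 = 3471000/47900 = 72.47 µg/L.
Half-life 8.4 h → k = ln 2 / 8.4 = 0.08252 h⁻¹ = 1.980 d⁻¹.
First-order decay: C = 72.47·exp(−k·t) = 72.47·0.05343 = 3.872 µg/L.

3.87 µg/L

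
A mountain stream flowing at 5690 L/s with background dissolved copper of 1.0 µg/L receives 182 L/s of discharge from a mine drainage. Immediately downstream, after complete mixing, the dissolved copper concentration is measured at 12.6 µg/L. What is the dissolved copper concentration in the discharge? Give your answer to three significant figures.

Mass balance: 5690·1.000 + 182.0·Cₑ = 5872·12.60
→ Cₑ = (5872·12.60 − 5690·1.000) / 182.0 = 375.3 µg/L.

375 µg/L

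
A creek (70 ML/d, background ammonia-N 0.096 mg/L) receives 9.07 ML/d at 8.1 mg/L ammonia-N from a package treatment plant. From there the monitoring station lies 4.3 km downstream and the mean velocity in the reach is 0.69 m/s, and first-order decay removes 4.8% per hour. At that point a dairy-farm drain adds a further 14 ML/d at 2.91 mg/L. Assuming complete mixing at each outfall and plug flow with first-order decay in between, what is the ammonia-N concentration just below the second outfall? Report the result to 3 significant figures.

Mass balance: C = (70.00·0.09600 + 9.070·8.100) / 79.07 = 80.19/79.07 = 1.014 mg/L; combined flow 79.07 ML/d.
Travel time t = 4.3·1000 / 0.69 = 6232 s = 1.731 h.
4.8%/h lost → k = −ln(1 − 0.048) = 0.04919 h⁻¹.
Decay over the reach: 1.014·exp(−kt) = 1.014·0.9184 = 0.9313 mg/L.
Second outfall: C = (79.07·0.9313 + 14.00·2.910)/93.07 = 1.229 mg/L.

1.23 mg/L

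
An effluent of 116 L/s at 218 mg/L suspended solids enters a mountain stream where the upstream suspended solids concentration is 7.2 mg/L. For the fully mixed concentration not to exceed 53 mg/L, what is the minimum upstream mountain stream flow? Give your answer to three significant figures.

Set C_mix = 53: (Q·7.200 + 116.0·218.0) / (Q + 116.0) = 53
→ Q = 116.0·(218.0 − 53)/(53 − 7.200) = 417.9 L/s.

418 L/s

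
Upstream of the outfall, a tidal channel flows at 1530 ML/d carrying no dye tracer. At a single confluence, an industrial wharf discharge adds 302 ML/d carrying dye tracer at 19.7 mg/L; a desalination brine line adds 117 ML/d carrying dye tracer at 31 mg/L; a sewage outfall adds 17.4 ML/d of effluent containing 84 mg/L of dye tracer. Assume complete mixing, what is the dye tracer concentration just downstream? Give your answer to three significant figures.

5.61 mg/L

After mixing, C = (1530·0 + 302.0·19.70 + 117.0·31.00 + 17.40·84.00) / 1966 = 11040/1966 = 5.613 mg/L.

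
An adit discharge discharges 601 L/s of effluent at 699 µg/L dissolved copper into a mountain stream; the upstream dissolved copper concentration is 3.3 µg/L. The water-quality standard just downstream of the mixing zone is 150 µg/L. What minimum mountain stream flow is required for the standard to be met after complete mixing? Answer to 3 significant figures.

Set C_mix = 150: (Q·3.300 + 601.0·699.0) / (Q + 601.0) = 150
→ Q = 601.0·(699.0 − 150)/(150 − 3.300) = 2249 L/s.

2250 L/s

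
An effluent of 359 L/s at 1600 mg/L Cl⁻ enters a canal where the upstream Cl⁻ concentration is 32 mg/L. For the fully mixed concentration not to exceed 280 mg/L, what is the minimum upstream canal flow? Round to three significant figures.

Set C_mix = 280: (Q·32.00 + 359.0·1600) / (Q + 359.0) = 280
→ Q = 359.0·(1600 − 280)/(280 − 32.00) = 1911 L/s.

1910 L/s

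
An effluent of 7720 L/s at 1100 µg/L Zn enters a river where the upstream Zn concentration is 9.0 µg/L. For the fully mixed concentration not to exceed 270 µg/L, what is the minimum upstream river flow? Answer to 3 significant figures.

Set C_mix = 270: (Q·9.000 + 7720·1100) / (Q + 7720) = 270
→ Q = 7720·(1100 − 270)/(270 − 9.000) = 24550 L/s.

24600 L/s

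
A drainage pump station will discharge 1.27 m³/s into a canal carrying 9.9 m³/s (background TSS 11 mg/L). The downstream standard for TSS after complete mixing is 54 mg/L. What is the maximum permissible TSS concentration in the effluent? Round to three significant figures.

At the limit, (Qr·Cr + Qe·Cₑ)/(Qr + Qe) = 54:
Cₑ = (11.17·54 − 9.900·11.00) / 1.270 = 389.2 mg/L.

389 mg/L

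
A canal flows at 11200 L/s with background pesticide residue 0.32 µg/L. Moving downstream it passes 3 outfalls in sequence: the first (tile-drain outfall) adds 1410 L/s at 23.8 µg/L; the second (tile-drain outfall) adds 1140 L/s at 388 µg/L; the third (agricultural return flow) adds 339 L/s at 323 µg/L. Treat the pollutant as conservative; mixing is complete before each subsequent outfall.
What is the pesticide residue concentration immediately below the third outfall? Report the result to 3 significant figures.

41.8 µg/L

After outfall 1: Q = 11200 + 1410 = 12610 L/s; C = (11200·0.3200 + 1410·23.80)/12610 = 2.945 µg/L.
After outfall 2: Q = 12610 + 1140 = 13750 L/s; C = (12610·2.945 + 1140·388.0)/13750 = 34.87 µg/L.
After outfall 3: Q = 13750 + 339.0 = 14090 L/s; C = (13750·34.87 + 339.0·323.0)/14090 = 41.80 µg/L.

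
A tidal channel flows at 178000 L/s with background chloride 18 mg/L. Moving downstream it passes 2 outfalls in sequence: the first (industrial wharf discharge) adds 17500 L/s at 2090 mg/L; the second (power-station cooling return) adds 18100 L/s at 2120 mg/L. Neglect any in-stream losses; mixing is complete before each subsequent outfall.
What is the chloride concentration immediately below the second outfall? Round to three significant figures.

Below outfall 1: Q → 195500 L/s, C = (178000·18.00 + 17500·2090)/195500 = 203.5 mg/L.
Below outfall 2: Q → 213600 L/s, C = (195500·203.5 + 18100·2120)/213600 = 365.9 mg/L.

366 mg/L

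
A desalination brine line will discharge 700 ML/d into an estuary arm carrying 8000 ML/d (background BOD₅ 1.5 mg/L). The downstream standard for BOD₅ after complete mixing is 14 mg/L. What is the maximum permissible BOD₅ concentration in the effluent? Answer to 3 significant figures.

157 mg/L

At the limit, (Qr·Cr + Qe·Cₑ)/(Qr + Qe) = 14:
Cₑ = (8700·14 − 8000·1.500) / 700.0 = 156.9 mg/L.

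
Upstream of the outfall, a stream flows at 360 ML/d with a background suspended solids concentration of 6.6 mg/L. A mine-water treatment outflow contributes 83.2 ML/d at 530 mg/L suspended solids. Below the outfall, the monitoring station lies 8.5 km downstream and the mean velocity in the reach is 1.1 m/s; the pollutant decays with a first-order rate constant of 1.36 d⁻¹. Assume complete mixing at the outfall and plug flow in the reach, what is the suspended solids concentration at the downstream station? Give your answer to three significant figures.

Flow-weighted average: C = (360.0·6.600 + 83.20·530.0) / 443.2 = 46470/443.2 = 104.9 mg/L.
Travel time t = 8.5·1000 / 1.1 = 7727 s = 2.146 h.
Applying C = C₀e^(−kt): 104.9 × 0.8855 = 92.85 mg/L.

92.8 mg/L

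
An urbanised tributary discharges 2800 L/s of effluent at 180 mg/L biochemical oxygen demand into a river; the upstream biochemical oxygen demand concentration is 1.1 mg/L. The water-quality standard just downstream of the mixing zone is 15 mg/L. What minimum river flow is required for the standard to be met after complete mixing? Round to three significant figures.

Set C_mix = 15: (Q·1.100 + 2800·180.0) / (Q + 2800) = 15
→ Q = 2800·(180.0 − 15)/(15 − 1.100) = 33240 L/s.

33200 L/s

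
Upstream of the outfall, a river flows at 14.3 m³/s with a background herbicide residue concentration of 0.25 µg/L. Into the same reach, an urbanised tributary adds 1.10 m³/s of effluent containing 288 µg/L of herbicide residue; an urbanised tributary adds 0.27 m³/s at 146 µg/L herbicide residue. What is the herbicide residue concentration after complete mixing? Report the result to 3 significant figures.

23.0 µg/L

Conservation of mass: C = (14.30·0.2500 + 1.100·288.0 + 0.2700·146.0) / 15.67 = 359.8/15.67 = 22.96 µg/L.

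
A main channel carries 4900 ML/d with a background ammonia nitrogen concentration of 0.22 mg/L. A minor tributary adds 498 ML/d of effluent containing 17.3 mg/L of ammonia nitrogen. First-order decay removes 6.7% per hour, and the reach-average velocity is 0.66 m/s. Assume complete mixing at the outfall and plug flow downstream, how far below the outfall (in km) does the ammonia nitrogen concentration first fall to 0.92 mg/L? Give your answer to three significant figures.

Mass balance: C = (4900·0.2200 + 498.0·17.30) / 5398 = 9693/5398 = 1.796 mg/L.
6.7%/h lost → k = −ln(1 − 0.067) = 0.06935 h⁻¹.
Set 1.796·exp(−k·t) = 0.92 → t = ln(1.796/0.92)/k = 34720 s = 9.644 h.
Distance = v·t = 0.66·34720 = 22910 m = 22.91 km.

22.9 km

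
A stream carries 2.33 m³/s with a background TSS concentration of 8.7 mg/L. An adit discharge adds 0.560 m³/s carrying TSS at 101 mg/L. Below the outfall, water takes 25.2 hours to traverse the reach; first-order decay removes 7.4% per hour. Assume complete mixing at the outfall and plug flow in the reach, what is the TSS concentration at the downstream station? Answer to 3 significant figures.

3.83 mg/L

Mass balance: C = (2.330·8.700 + 0.5600·101.0) / 2.890 = 76.83/2.890 = 26.59 mg/L.
7.4%/h lost → k = −ln(1 − 0.074) = 0.07688 h⁻¹.
First-order decay: C = 26.59·exp(−k·t) = 26.59·0.1441 = 3.830 mg/L.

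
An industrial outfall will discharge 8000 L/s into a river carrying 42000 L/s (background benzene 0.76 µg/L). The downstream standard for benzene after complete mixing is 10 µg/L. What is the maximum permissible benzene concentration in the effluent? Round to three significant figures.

At the limit, (Qr·Cr + Qe·Cₑ)/(Qr + Qe) = 10:
Cₑ = (50000·10 − 42000·0.7600) / 8000 = 58.51 µg/L.

58.5 µg/L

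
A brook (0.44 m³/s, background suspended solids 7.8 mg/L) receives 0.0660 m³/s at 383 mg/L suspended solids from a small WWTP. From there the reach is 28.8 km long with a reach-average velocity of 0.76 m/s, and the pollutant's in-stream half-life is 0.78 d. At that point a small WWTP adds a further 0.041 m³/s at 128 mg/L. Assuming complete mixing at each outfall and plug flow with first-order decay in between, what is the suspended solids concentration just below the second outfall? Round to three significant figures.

45.1 mg/L

Flow-weighted average: C = (0.4400·7.800 + 0.06600·383.0) / 0.5060 = 28.71/0.5060 = 56.74 mg/L; combined flow 0.5060 m³/s.
Travel time t = 28.8·1000 / 0.76 = 37890 s = 10.53 h.
Half-life 0.78 d → k = ln 2 / 0.78 = 0.8887 d⁻¹.
After decay, C = 56.74 × e^(−kt) = 56.74 × 0.6772 = 38.42 mg/L.
At the second outfall, C = (0.5060·38.42 + 0.04100·128.0) / (0.5060 + 0.04100) = 45.14 mg/L.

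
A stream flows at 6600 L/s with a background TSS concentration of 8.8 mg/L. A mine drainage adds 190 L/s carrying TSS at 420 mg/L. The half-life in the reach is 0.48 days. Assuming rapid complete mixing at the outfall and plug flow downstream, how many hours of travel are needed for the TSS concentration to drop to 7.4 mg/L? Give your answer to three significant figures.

Mass balance: C = (6600·8.800 + 190.0·420.0) / 6790 = 137900/6790 = 20.31 mg/L.
Half-life 0.48 d → k = ln 2 / 0.48 = 1.444 d⁻¹.
20.31·exp(−k·t) = 7.4 → t = ln(20.31/7.4)/k = 60400 s = 16.78 h.

16.8 h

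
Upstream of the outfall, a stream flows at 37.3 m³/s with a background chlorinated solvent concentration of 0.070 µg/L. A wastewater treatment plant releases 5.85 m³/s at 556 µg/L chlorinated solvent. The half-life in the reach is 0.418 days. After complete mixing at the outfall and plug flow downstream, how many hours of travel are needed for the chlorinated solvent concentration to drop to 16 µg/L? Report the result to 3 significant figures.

22.4 h

After mixing, C = (37.30·0.07000 + 5.850·556.0) / 43.15 = 3255/43.15 = 75.44 µg/L.
Half-life 0.418 d → k = ln 2 / 0.418 = 1.658 d⁻¹.
75.44·exp(−k·t) = 16 → t = ln(75.44/16)/k = 80800 s = 22.44 h.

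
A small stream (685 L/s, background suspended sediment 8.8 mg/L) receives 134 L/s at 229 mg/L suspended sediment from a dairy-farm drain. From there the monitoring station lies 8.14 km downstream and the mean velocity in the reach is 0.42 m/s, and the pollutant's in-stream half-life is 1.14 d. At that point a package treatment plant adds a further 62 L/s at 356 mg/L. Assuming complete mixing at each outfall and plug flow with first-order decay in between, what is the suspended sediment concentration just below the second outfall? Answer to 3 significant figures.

Mixed concentration C = ΣQC/ΣQ = (685.0·8.800 + 134.0·229.0) / 819.0 = 36710/819.0 = 44.83 mg/L; combined flow 819.0 L/s.
Travel time t = 8.14·1000 / 0.42 = 19380 s = 5.384 h.
Half-life 1.14 d → k = ln 2 / 1.14 = 0.6080 d⁻¹.
Applying C = C₀e^(−kt): 44.83 × 0.8725 = 39.11 mg/L.
Second outfall: C = (819.0·39.11 + 62.00·356.0)/881.0 = 61.41 mg/L.

61.4 mg/L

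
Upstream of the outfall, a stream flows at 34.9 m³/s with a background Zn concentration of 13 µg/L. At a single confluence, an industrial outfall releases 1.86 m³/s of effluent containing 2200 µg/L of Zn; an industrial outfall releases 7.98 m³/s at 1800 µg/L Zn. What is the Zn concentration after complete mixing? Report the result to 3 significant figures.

423 µg/L

Mixed concentration C = ΣQC/ΣQ = (34.90·13.00 + 1.860·2200 + 7.980·1800) / 44.74 = 18910/44.74 = 422.7 µg/L.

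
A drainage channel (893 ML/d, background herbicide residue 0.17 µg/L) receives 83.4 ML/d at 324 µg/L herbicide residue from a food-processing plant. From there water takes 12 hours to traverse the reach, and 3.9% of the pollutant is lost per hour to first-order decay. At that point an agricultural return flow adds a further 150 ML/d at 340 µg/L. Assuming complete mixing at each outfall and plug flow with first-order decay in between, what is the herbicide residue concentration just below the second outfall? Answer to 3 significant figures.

Mixed concentration C = ΣQC/ΣQ = (893.0·0.1700 + 83.40·324.0) / 976.4 = 27170/976.4 = 27.83 µg/L; combined flow 976.4 ML/d.
3.9%/h lost → k = −ln(1 − 0.039) = 0.03978 h⁻¹.
After decay, C = 27.83 × e^(−kt) = 27.83 × 0.6204 = 17.27 µg/L.
Second outfall: C = (976.4·17.27 + 150.0·340.0)/1126 = 60.24 µg/L.

60.2 µg/L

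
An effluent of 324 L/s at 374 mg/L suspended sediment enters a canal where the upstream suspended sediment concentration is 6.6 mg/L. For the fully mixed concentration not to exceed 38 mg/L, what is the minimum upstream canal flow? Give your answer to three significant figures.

Set C_mix = 38: (Q·6.600 + 324.0·374.0) / (Q + 324.0) = 38
→ Q = 324.0·(374.0 − 38)/(38 − 6.600) = 3467 L/s.

3470 L/s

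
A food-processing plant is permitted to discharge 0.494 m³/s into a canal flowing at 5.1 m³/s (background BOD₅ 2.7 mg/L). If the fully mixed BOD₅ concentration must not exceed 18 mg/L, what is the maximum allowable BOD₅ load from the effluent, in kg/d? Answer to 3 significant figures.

7510 kg/d

Mass balance at the limit: 5.100·2.700 + 0.4940·Cₑ = 5.594·18 → Cₑ = 176.0 mg/L.
Load = 0.4940 m³/s × 176.0 g/m³ × 86 400 s/d = 7510 kg/d.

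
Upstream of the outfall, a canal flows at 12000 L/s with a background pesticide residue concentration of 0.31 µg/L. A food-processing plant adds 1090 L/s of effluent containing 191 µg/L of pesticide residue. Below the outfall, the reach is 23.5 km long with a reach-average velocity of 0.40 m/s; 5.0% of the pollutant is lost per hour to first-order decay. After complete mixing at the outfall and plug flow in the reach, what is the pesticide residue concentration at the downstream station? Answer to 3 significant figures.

7.01 µg/L

Mixed concentration C = ΣQC/ΣQ = (12000·0.3100 + 1090·191.0) / 13090 = 211900/13090 = 16.19 µg/L.
Travel time t = 23.5·1000 / 0.40 = 58750 s = 16.32 h.
5.0%/h lost → k = −ln(1 − 0.05) = 0.05129 h⁻¹.
Applying C = C₀e^(−kt): 16.19 × 0.4330 = 7.009 µg/L.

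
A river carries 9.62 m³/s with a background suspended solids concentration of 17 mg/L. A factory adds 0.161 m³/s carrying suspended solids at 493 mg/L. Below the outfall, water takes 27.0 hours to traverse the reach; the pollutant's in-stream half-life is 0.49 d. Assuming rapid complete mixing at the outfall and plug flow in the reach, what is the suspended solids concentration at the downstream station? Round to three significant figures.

5.06 mg/L

Mass balance: C = (9.620·17.00 + 0.1610·493.0) / 9.781 = 242.9/9.781 = 24.84 mg/L.
Half-life 0.49 d → k = ln 2 / 0.49 = 1.415 d⁻¹.
First-order decay: C = 24.84·exp(−k·t) = 24.84·0.2036 = 5.057 mg/L.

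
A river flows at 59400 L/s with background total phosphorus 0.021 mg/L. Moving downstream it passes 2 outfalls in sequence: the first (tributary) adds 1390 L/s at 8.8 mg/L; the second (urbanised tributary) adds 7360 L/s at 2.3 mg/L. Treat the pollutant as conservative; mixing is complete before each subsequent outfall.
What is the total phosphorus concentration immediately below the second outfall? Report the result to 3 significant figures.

0.446 mg/L

After outfall 1: Q = 59400 + 1390 = 60790 L/s; C = (59400·0.02100 + 1390·8.800)/60790 = 0.2217 mg/L.
After outfall 2: Q = 60790 + 7360 = 68150 L/s; C = (60790·0.2217 + 7360·2.300)/68150 = 0.4462 mg/L.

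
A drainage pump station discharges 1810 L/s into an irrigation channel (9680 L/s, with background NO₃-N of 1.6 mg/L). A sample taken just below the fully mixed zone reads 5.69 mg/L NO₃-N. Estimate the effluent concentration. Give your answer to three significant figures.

Mass balance: 9680·1.600 + 1810·Cₑ = 11490·5.690
→ Cₑ = (11490·5.690 − 9680·1.600) / 1810 = 27.56 mg/L.

27.6 mg/L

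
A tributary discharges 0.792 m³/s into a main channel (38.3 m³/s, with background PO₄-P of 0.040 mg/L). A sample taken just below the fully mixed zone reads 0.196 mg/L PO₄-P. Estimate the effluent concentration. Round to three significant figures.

7.74 mg/L

Mass balance: 38.30·0.04000 + 0.7920·Cₑ = 39.09·0.1960
→ Cₑ = (39.09·0.1960 − 38.30·0.04000) / 0.7920 = 7.740 mg/L.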